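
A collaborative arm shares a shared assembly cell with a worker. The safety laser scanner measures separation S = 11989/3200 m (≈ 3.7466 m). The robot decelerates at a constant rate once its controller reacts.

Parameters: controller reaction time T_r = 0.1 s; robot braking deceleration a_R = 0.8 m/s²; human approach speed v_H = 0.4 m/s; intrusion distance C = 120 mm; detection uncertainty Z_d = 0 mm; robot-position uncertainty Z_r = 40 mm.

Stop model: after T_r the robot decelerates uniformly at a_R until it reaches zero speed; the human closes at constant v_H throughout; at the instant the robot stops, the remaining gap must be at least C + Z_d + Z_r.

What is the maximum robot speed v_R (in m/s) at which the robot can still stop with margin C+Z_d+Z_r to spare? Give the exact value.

v_R_max = 39/20 m/s = 1.9500 m/s

collect terms ⇒ (5/8)·v_R² + (3/5)·v_R + (-11349/3200) = 0
  disc = (3/5)² − 4·(5/8)·(-11349/3200) = 59049/6400 ; √disc = 243/80
  v_R = (−(3/5) + 243/80) / (2·(5/8)) = 39/20 m/s
check:
T_s = v_R/a_R = (39/20)/(4/5) = 2.4375 s
robot in T_r: 1.9500·0.1000 = 0.1950 m
braking distance = 1.9500²/(2·0.8000) = 2.3766 m
human closes 0.4000·2.5375 = 1.0150 m
residual clearance needed = 0.1200+0.0000+0.0400 = 0.1600 m
sum ≈ 0.1950+2.3766+1.0150+0.1600 ≈ 3.7466 m = S ✓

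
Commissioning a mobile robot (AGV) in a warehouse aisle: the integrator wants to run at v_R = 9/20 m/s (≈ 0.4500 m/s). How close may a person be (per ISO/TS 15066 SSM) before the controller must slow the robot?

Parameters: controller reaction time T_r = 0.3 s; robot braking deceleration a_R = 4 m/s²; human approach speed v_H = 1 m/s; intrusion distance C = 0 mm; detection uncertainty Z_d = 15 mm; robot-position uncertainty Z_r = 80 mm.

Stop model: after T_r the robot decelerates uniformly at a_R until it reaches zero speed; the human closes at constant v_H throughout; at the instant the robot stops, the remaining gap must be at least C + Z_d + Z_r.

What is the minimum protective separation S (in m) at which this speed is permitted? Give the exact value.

S_min = 2137/3200 m = 0.6678 m

braking lasts T_s = (9/20)/4 = 0.1125 s
robot covers v_R·T_r = 0.4500·0.3000 = 0.1350 m before braking
robot under decel: 0.4500²/(2·4.0000) = 0.0253 m
human closes 1.0000·0.4125 = 0.4125 m
residual clearance needed = 0.0000+0.0150+0.0800 = 0.0950 m
S_min ≈ 0.1350+0.0253+0.4125+0.0950  ⇒  S_min = 2137/3200 m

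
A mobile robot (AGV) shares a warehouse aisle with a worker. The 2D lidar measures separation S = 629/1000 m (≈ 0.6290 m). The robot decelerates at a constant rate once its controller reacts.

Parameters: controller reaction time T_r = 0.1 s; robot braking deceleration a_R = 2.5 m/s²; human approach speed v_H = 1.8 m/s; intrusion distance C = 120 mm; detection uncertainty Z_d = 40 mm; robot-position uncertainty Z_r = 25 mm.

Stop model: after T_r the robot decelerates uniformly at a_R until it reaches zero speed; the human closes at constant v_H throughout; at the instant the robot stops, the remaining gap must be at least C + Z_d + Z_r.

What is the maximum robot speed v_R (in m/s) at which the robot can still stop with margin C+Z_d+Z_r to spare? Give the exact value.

collect terms ⇒ (1/5)·v_R² + (41/50)·v_R + (-33/125) = 0
  disc = (41/50)² − 4·(1/5)·(-33/125) = 2209/2500 ; √disc = 47/50
  v_R = (−(41/50) + 47/50) / (2·(1/5)) = 3/10 m/s
check:
stop time T_s = (3/10)/(5/2) = 0.1200 s
robot covers v_R·T_r = 0.3000·0.1000 = 0.0300 m before braking
robot covers 0.3000·0.1200 − ½·2.5000·0.1200² = 0.0180 m while stopping
human closes 1.8000·0.2200 = 0.3960 m
residual clearance needed = 0.1200+0.0400+0.0250 = 0.1850 m
sum ≈ 0.0300+0.0180+0.3960+0.1850 ≈ 0.6290 m = S ✓

v_R_max = 3/10 m/s = 0.3000 m/s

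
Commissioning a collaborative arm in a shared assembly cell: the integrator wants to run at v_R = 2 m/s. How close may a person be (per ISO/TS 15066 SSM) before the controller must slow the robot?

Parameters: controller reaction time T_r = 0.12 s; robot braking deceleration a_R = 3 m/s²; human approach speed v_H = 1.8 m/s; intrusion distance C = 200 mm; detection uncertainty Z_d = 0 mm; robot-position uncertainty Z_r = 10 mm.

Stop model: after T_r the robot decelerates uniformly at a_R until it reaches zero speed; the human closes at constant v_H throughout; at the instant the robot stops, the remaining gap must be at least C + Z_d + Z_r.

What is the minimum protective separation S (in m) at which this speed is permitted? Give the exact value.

braking lasts T_s = 2/3 = 0.6667 s
robot covers v_R·T_r = 2.0000·0.1200 = 0.2400 m before braking
robot covers 2.0000·0.6667 − ½·3.0000·0.6667² = 0.6667 m while stopping
person approaches 1.8000·(0.1200+0.6667) = 1.4160 m
C+Z_d+Z_r = 0.2000+0.0000+0.0100 = 0.2100 m
S_min ≈ 0.2400+0.6667+1.4160+0.2100  ⇒  S_min = 3799/1500 m

S_min = 3799/1500 m = 2.5327 m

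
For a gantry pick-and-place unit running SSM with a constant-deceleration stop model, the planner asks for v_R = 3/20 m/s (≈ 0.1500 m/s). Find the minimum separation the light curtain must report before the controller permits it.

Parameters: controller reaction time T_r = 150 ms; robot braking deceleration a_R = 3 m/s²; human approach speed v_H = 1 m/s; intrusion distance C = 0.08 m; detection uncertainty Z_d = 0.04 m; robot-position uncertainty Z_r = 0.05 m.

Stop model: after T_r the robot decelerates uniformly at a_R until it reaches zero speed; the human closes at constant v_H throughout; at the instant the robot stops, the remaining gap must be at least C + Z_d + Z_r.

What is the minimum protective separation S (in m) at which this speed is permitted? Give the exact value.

S_min = 317/800 m = 0.3962 m

braking lasts T_s = (3/20)/3 = 0.0500 s
robot covers v_R·T_r = 0.1500·0.1500 = 0.0225 m before braking
robot under decel: 0.1500²/(2·3.0000) = 0.0037 m
person approaches 1.0000·(0.1500+0.0500) = 0.2000 m
C+Z_d+Z_r = 0.0800+0.0400+0.0500 = 0.1700 m
S_min ≈ 0.0225+0.0037+0.2000+0.1700  ⇒  S_min = 317/800 m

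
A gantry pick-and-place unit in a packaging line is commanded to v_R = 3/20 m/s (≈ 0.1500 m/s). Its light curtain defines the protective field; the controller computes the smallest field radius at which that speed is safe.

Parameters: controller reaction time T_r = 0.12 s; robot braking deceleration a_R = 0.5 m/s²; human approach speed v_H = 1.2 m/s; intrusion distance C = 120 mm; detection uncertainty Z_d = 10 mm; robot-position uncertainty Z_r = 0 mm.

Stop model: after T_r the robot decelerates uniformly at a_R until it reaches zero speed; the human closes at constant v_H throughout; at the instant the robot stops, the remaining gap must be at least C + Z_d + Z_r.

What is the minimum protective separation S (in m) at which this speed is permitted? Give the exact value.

braking lasts T_s = (3/20)/(1/2) = 0.3000 s
robot in T_r: 0.1500·0.1200 = 0.0180 m
robot under decel: 0.1500²/(2·0.5000) = 0.0225 m
human closes 1.2000·0.4200 = 0.5040 m
margins: 0.1200+0.0100+0.0000 = 0.1300 m
S_min ≈ 0.0180+0.0225+0.5040+0.1300  ⇒  S_min = 1349/2000 m

S_min = 1349/2000 m = 0.6745 m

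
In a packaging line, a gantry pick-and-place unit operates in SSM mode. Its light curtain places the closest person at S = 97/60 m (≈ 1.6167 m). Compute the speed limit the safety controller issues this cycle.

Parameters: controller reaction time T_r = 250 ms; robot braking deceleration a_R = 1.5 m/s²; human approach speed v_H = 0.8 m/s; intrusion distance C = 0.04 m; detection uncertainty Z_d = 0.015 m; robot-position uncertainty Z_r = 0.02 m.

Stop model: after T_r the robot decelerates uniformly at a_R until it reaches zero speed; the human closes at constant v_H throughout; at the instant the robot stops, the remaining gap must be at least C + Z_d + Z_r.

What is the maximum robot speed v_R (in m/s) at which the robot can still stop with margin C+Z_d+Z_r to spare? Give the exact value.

at the boundary: (1/3)·v² + (47/60)·v + (-161/120) = 0
  disc = (47/60)² − 4·(1/3)·(-161/120) = 961/400 ; √disc = 31/20
  v_R = (−(47/60) + 31/20) / (2·(1/3)) = 23/20 m/s
check:
braking lasts T_s = (23/20)/(3/2) = 0.7667 s
reaction-phase robot travel = 1.1500·0.2500 = 0.2875 m
braking distance = 1.1500²/(2·1.5000) = 0.4408 m
human closes 0.8000·1.0167 = 0.8133 m
residual clearance needed = 0.0400+0.0150+0.0200 = 0.0750 m
sum ≈ 0.2875+0.4408+0.8133+0.0750 ≈ 1.6167 m = S ✓

v_R_max = 23/20 m/s = 1.1500 m/s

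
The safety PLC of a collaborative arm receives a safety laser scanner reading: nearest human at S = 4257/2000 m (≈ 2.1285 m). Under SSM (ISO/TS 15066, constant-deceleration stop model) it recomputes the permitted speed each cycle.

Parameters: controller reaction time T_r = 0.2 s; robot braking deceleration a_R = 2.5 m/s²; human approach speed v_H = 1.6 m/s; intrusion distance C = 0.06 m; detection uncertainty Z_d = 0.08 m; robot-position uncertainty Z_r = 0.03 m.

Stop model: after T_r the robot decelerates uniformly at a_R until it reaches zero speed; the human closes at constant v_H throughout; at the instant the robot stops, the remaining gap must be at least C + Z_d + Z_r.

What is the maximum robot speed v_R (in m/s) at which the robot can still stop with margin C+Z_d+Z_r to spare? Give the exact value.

v_R_max = 29/20 m/s = 1.4500 m/s

at the boundary: (1/5)·v² + (21/25)·v + (-3277/2000) = 0
  disc = (21/25)² − 4·(1/5)·(-3277/2000) = 5041/2500 ; √disc = 71/50
  v_R = (−(21/25) + 71/50) / (2·(1/5)) = 29/20 m/s
check:
T_s = v_R/a_R = (29/20)/(5/2) = 0.5800 s
robot covers v_R·T_r = 1.4500·0.2000 = 0.2900 m before braking
robot covers 1.4500·0.5800 − ½·2.5000·0.5800² = 0.4205 m while stopping
human closes 1.6000·0.7800 = 1.2480 m
C+Z_d+Z_r = 0.0600+0.0800+0.0300 = 0.1700 m
sum ≈ 0.2900+0.4205+1.2480+0.1700 ≈ 2.1285 m = S ✓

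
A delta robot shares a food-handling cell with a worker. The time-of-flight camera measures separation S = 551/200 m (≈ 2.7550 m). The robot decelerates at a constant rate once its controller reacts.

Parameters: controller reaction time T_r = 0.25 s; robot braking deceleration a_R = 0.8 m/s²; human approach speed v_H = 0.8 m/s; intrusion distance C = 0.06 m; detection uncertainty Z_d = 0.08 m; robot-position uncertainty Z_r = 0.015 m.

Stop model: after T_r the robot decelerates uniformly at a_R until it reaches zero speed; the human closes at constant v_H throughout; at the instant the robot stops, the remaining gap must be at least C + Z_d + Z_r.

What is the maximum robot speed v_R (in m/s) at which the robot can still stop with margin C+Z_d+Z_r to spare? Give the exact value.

v_R_max = 6/5 m/s = 1.2000 m/s

collect terms ⇒ (5/8)·v_R² + (5/4)·v_R + (-12/5) = 0
  disc = (5/4)² − 4·(5/8)·(-12/5) = 121/16 ; √disc = 11/4
  v_R = (−(5/4) + 11/4) / (2·(5/8)) = 6/5 m/s
check:
braking lasts T_s = (6/5)/(4/5) = 1.5000 s
reaction-phase robot travel = 1.2000·0.2500 = 0.3000 m
robot under decel: 1.2000²/(2·0.8000) = 0.9000 m
human over T_r+T_s: 0.8000·(0.2500+1.5000) = 1.4000 m
C+Z_d+Z_r = 0.0600+0.0800+0.0150 = 0.1550 m
sum ≈ 0.3000+0.9000+1.4000+0.1550 ≈ 2.7550 m = S ✓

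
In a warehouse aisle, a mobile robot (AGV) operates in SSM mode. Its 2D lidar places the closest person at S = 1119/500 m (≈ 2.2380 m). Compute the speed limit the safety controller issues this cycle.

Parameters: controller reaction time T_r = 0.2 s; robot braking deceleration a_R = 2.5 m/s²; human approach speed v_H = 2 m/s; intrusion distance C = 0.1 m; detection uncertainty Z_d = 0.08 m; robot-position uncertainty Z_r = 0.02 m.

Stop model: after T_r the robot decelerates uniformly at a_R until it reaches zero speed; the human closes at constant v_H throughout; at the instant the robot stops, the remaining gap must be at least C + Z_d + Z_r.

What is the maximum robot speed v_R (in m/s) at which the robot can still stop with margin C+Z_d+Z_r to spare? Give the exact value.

v_R_max = 13/10 m/s = 1.3000 m/s

collect terms ⇒ (1/5)·v_R² + (1)·v_R + (-819/500) = 0
  disc = (1)² − 4·(1/5)·(-819/500) = 1444/625 ; √disc = 38/25
  v_R = (−(1) + 38/25) / (2·(1/5)) = 13/10 m/s
check:
stop time T_s = (13/10)/(5/2) = 0.5200 s
robot in T_r: 1.3000·0.2000 = 0.2600 m
braking distance = 1.3000²/(2·2.5000) = 0.3380 m
human over T_r+T_s: 2.0000·(0.2000+0.5200) = 1.4400 m
residual clearance needed = 0.1000+0.0800+0.0200 = 0.2000 m
sum ≈ 0.2600+0.3380+1.4400+0.2000 ≈ 2.2380 m = S ✓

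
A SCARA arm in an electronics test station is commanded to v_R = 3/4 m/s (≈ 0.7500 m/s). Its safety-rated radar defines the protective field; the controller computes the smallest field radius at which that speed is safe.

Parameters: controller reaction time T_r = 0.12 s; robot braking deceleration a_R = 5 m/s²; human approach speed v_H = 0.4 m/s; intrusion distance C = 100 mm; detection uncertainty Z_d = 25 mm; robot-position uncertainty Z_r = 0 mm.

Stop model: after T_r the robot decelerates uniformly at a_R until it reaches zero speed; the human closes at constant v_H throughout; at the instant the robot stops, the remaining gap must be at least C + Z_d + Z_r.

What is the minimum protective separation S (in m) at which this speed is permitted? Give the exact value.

S_min = 1517/4000 m = 0.3792 m

stop time T_s = (3/4)/5 = 0.1500 s
reaction-phase robot travel = 0.7500·0.1200 = 0.0900 m
braking distance = 0.7500²/(2·5.0000) = 0.0563 m
human over T_r+T_s: 0.4000·(0.1200+0.1500) = 0.1080 m
residual clearance needed = 0.1000+0.0250+0.0000 = 0.1250 m
S_min ≈ 0.0900+0.0563+0.1080+0.1250  ⇒  S_min = 1517/4000 m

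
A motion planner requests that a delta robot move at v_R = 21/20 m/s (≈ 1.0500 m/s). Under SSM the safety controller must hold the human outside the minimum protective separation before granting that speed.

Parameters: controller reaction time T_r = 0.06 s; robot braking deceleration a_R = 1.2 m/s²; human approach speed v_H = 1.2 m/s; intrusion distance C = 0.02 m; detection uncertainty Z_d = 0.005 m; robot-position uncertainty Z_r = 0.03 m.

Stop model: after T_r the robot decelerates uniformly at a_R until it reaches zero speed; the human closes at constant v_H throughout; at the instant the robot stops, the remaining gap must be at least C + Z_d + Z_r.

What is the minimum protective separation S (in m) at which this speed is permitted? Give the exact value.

T_s = v_R/a_R = (21/20)/(6/5) = 0.8750 s
reaction-phase robot travel = 1.0500·0.0600 = 0.0630 m
braking distance = 1.0500²/(2·1.2000) = 0.4594 m
person approaches 1.2000·(0.0600+0.8750) = 1.1220 m
residual clearance needed = 0.0200+0.0050+0.0300 = 0.0550 m
S_min ≈ 0.0630+0.4594+1.1220+0.0550  ⇒  S_min = 2719/1600 m

S_min = 2719/1600 m = 1.6994 m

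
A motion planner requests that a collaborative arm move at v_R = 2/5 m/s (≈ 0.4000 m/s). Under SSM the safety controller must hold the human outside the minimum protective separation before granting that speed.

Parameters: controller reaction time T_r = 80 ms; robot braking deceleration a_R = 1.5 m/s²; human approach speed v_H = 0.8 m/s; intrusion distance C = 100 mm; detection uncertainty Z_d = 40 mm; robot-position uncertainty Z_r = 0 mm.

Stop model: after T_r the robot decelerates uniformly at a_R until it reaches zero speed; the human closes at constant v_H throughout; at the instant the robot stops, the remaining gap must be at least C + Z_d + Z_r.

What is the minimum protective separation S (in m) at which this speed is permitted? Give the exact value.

S_min = 377/750 m = 0.5027 m

braking lasts T_s = (2/5)/(3/2) = 0.2667 s
reaction-phase robot travel = 0.4000·0.0800 = 0.0320 m
robot under decel: 0.4000²/(2·1.5000) = 0.0533 m
human closes 0.8000·0.3467 = 0.2773 m
residual clearance needed = 0.1000+0.0400+0.0000 = 0.1400 m
S_min ≈ 0.0320+0.0533+0.2773+0.1400  ⇒  S_min = 377/750 m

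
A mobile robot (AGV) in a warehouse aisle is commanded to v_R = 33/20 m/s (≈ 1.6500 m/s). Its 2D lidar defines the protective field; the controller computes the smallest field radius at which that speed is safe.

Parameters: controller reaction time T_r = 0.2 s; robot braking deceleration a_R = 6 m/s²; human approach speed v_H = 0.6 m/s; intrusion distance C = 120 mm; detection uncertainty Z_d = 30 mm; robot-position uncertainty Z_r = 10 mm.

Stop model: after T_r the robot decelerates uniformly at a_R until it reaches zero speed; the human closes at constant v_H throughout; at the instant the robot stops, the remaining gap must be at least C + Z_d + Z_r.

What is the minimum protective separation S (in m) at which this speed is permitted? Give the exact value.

stop time T_s = (33/20)/6 = 0.2750 s
reaction-phase robot travel = 1.6500·0.2000 = 0.3300 m
robot covers 1.6500·0.2750 − ½·6.0000·0.2750² = 0.2269 m while stopping
human closes 0.6000·0.4750 = 0.2850 m
C+Z_d+Z_r = 0.1200+0.0300+0.0100 = 0.1600 m
S_min ≈ 0.3300+0.2269+0.2850+0.1600  ⇒  S_min = 1603/1600 m

S_min = 1603/1600 m = 1.0019 m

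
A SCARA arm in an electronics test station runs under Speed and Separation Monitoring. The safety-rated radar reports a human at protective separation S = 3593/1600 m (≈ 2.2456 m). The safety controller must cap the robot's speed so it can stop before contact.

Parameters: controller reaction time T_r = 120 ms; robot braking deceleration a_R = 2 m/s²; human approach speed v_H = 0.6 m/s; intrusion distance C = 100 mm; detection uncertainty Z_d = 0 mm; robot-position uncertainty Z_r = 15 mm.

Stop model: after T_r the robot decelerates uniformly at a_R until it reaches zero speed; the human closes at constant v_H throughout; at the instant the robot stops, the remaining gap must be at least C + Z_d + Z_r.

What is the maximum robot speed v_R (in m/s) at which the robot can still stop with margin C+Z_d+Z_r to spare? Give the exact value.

quadratic (1/4)·v² + (21/50)·v + (-16469/8000) = 0
  disc = (21/50)² − 4·(1/4)·(-16469/8000) = 89401/40000 ; √disc = 299/200
  v_R = (−(21/50) + 299/200) / (2·(1/4)) = 43/20 m/s
check:
T_s = v_R/a_R = (43/20)/2 = 1.0750 s
robot covers v_R·T_r = 2.1500·0.1200 = 0.2580 m before braking
braking distance = 2.1500²/(2·2.0000) = 1.1556 m
person approaches 0.6000·(0.1200+1.0750) = 0.7170 m
margins: 0.1000+0.0000+0.0150 = 0.1150 m
sum ≈ 0.2580+1.1556+0.7170+0.1150 ≈ 2.2456 m = S ✓

v_R_max = 43/20 m/s = 2.1500 m/s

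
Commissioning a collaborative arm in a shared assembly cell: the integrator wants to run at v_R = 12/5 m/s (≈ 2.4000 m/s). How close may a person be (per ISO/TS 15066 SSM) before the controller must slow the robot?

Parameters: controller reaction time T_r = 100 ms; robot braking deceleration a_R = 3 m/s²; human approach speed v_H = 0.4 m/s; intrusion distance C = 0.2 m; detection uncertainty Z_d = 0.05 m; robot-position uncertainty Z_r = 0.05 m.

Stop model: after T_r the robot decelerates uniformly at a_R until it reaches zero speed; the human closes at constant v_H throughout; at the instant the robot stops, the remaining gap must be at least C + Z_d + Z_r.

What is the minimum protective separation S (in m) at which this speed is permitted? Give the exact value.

braking lasts T_s = (12/5)/3 = 0.8000 s
robot in T_r: 2.4000·0.1000 = 0.2400 m
robot under decel: 2.4000²/(2·3.0000) = 0.9600 m
human closes 0.4000·0.9000 = 0.3600 m
margins: 0.2000+0.0500+0.0500 = 0.3000 m
S_min ≈ 0.2400+0.9600+0.3600+0.3000  ⇒  S_min = 93/50 m

S_min = 93/50 m = 1.8600 m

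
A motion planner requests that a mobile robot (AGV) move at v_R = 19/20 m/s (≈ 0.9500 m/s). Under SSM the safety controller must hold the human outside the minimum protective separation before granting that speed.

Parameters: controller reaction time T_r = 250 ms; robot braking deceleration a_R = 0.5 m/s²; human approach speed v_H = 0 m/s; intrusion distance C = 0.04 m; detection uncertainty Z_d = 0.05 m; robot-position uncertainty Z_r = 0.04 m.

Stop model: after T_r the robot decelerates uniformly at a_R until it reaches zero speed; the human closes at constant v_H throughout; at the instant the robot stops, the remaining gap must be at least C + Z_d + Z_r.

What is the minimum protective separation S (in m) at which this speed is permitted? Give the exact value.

S_min = 127/100 m = 1.2700 m

braking lasts T_s = (19/20)/(1/2) = 1.9000 s
robot covers v_R·T_r = 0.9500·0.2500 = 0.2375 m before braking
braking distance = 0.9500²/(2·0.5000) = 0.9025 m
human over T_r+T_s: 0.0000·(0.2500+1.9000) = 0.0000 m
residual clearance needed = 0.0400+0.0500+0.0400 = 0.1300 m
S_min ≈ 0.2375+0.9025+0.0000+0.1300  ⇒  S_min = 127/100 m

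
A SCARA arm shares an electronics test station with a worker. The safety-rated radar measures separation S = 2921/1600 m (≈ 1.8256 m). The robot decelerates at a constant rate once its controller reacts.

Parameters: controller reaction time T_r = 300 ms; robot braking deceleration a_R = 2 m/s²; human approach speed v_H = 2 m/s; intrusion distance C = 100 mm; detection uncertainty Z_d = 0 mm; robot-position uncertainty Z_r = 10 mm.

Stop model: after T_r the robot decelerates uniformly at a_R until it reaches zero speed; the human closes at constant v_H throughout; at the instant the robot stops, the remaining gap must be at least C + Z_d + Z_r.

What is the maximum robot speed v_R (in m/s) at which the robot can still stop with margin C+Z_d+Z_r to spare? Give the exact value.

quadratic (1/4)·v² + (13/10)·v + (-357/320) = 0
  disc = (13/10)² − 4·(1/4)·(-357/320) = 4489/1600 ; √disc = 67/40
  v_R = (−(13/10) + 67/40) / (2·(1/4)) = 3/4 m/s
check:
stop time T_s = (3/4)/2 = 0.3750 s
robot covers v_R·T_r = 0.7500·0.3000 = 0.2250 m before braking
robot covers 0.7500·0.3750 − ½·2.0000·0.3750² = 0.1406 m while stopping
person approaches 2.0000·(0.3000+0.3750) = 1.3500 m
C+Z_d+Z_r = 0.1000+0.0000+0.0100 = 0.1100 m
sum ≈ 0.2250+0.1406+1.3500+0.1100 ≈ 1.8256 m = S ✓

v_R_max = 3/4 m/s = 0.7500 m/s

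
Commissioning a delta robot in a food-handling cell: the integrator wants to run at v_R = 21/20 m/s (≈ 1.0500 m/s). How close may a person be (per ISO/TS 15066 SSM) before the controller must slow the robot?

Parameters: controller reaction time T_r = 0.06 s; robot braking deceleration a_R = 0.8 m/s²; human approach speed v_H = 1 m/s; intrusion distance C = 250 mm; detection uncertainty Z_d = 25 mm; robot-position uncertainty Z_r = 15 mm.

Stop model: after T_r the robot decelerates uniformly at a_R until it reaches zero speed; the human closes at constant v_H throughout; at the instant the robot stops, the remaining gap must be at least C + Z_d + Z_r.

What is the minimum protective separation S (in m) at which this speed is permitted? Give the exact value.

S_min = 38633/16000 m = 2.4146 m

stop time T_s = (21/20)/(4/5) = 1.3125 s
robot in T_r: 1.0500·0.0600 = 0.0630 m
robot under decel: 1.0500²/(2·0.8000) = 0.6891 m
human closes 1.0000·1.3725 = 1.3725 m
C+Z_d+Z_r = 0.2500+0.0250+0.0150 = 0.2900 m
S_min ≈ 0.0630+0.6891+1.3725+0.2900  ⇒  S_min = 38633/16000 m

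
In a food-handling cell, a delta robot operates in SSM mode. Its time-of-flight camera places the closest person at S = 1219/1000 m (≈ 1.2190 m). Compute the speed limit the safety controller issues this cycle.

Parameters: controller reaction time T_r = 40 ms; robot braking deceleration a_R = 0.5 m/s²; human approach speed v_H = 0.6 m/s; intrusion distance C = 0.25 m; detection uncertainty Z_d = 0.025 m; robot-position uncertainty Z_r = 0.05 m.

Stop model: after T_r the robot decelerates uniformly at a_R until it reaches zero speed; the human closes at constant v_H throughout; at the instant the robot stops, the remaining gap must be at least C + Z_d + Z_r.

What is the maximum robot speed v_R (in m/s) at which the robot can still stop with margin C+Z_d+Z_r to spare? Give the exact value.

v_R_max = 1/2 m/s = 0.5000 m/s

collect terms ⇒ (1)·v_R² + (31/25)·v_R + (-87/100) = 0
  disc = (31/25)² − 4·(1)·(-87/100) = 3136/625 ; √disc = 56/25
  v_R = (−(31/25) + 56/25) / (2·(1)) = 1/2 m/s
check:
braking lasts T_s = (1/2)/(1/2) = 1.0000 s
reaction-phase robot travel = 0.5000·0.0400 = 0.0200 m
robot covers 0.5000·1.0000 − ½·0.5000·1.0000² = 0.2500 m while stopping
human closes 0.6000·1.0400 = 0.6240 m
residual clearance needed = 0.2500+0.0250+0.0500 = 0.3250 m
sum ≈ 0.0200+0.2500+0.6240+0.3250 ≈ 1.2190 m = S ✓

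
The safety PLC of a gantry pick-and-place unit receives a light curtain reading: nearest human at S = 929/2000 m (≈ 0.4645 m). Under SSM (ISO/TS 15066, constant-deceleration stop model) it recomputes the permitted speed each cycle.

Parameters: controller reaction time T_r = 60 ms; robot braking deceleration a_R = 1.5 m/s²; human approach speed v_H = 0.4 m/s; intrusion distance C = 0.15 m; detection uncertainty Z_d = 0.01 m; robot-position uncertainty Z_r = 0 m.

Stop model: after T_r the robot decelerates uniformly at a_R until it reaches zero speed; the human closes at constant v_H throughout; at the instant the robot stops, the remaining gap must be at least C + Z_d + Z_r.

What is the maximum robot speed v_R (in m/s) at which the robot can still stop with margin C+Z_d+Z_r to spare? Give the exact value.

v_R_max = 11/20 m/s = 0.5500 m/s

quadratic (1/3)·v² + (49/150)·v + (-561/2000) = 0
  disc = (49/150)² − 4·(1/3)·(-561/2000) = 2704/5625 ; √disc = 52/75
  v_R = (−(49/150) + 52/75) / (2·(1/3)) = 11/20 m/s
check:
braking lasts T_s = (11/20)/(3/2) = 0.3667 s
robot in T_r: 0.5500·0.0600 = 0.0330 m
robot covers 0.5500·0.3667 − ½·1.5000·0.3667² = 0.1008 m while stopping
human over T_r+T_s: 0.4000·(0.0600+0.3667) = 0.1707 m
margins: 0.1500+0.0100+0.0000 = 0.1600 m
sum ≈ 0.0330+0.1008+0.1707+0.1600 ≈ 0.4645 m = S ✓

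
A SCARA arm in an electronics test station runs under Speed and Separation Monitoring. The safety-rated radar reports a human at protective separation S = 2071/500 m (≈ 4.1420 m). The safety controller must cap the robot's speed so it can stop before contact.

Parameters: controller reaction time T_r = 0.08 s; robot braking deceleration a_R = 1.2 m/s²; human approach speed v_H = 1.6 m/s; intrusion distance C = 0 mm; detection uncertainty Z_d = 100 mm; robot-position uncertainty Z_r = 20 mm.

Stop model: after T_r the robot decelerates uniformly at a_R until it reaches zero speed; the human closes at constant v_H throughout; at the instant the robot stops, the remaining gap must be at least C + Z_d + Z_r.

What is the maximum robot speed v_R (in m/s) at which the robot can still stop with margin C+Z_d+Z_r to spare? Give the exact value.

at the boundary: (5/12)·v² + (106/75)·v + (-1947/500) = 0
  disc = (106/75)² − 4·(5/12)·(-1947/500) = 190969/22500 ; √disc = 437/150
  v_R = (−(106/75) + 437/150) / (2·(5/12)) = 9/5 m/s
check:
stop time T_s = (9/5)/(6/5) = 1.5000 s
robot covers v_R·T_r = 1.8000·0.0800 = 0.1440 m before braking
braking distance = 1.8000²/(2·1.2000) = 1.3500 m
human over T_r+T_s: 1.6000·(0.0800+1.5000) = 2.5280 m
margins: 0.0000+0.1000+0.0200 = 0.1200 m
sum ≈ 0.1440+1.3500+2.5280+0.1200 ≈ 4.1420 m = S ✓

v_R_max = 9/5 m/s = 1.8000 m/s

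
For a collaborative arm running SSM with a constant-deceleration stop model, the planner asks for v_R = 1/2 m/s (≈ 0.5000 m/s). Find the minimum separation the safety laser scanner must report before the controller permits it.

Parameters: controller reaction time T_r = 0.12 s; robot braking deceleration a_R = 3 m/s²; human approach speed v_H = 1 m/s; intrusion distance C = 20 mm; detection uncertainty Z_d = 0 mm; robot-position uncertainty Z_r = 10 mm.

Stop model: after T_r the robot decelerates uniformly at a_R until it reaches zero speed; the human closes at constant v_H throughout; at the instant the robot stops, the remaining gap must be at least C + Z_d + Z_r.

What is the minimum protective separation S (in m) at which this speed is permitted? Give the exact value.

S_min = 251/600 m = 0.4183 m

braking lasts T_s = (1/2)/3 = 0.1667 s
reaction-phase robot travel = 0.5000·0.1200 = 0.0600 m
robot under decel: 0.5000²/(2·3.0000) = 0.0417 m
person approaches 1.0000·(0.1200+0.1667) = 0.2867 m
margins: 0.0200+0.0000+0.0100 = 0.0300 m
S_min ≈ 0.0600+0.0417+0.2867+0.0300  ⇒  S_min = 251/600 m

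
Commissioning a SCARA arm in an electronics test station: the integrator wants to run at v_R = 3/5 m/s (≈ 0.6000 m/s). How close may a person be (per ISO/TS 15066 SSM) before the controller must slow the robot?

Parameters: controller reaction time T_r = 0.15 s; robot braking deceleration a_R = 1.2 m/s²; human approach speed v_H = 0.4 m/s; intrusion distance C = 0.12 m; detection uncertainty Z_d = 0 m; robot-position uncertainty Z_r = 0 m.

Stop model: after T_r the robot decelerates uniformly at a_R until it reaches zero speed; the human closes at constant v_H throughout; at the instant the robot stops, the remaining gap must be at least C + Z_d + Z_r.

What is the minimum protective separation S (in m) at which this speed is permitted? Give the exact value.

stop time T_s = (3/5)/(6/5) = 0.5000 s
robot in T_r: 0.6000·0.1500 = 0.0900 m
robot covers 0.6000·0.5000 − ½·1.2000·0.5000² = 0.1500 m while stopping
human closes 0.4000·0.6500 = 0.2600 m
margins: 0.1200+0.0000+0.0000 = 0.1200 m
S_min ≈ 0.0900+0.1500+0.2600+0.1200  ⇒  S_min = 31/50 m

S_min = 31/50 m = 0.6200 m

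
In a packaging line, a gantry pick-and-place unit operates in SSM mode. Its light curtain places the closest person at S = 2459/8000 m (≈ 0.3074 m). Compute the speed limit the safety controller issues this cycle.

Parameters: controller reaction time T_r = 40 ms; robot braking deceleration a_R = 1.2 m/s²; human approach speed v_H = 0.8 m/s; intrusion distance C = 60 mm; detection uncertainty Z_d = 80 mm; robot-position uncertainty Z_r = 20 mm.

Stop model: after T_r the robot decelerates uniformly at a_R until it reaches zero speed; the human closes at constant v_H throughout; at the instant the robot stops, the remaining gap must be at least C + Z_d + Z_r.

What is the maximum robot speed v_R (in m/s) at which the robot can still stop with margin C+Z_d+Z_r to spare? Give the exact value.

at the boundary: (5/12)·v² + (53/75)·v + (-923/8000) = 0
  disc = (53/75)² − 4·(5/12)·(-923/8000) = 249001/360000 ; √disc = 499/600
  v_R = (−(53/75) + 499/600) / (2·(5/12)) = 3/20 m/s
check:
T_s = v_R/a_R = (3/20)/(6/5) = 0.1250 s
robot in T_r: 0.1500·0.0400 = 0.0060 m
robot covers 0.1500·0.1250 − ½·1.2000·0.1250² = 0.0094 m while stopping
person approaches 0.8000·(0.0400+0.1250) = 0.1320 m
C+Z_d+Z_r = 0.0600+0.0800+0.0200 = 0.1600 m
sum ≈ 0.0060+0.0094+0.1320+0.1600 ≈ 0.3074 m = S ✓

v_R_max = 3/20 m/s = 0.1500 m/s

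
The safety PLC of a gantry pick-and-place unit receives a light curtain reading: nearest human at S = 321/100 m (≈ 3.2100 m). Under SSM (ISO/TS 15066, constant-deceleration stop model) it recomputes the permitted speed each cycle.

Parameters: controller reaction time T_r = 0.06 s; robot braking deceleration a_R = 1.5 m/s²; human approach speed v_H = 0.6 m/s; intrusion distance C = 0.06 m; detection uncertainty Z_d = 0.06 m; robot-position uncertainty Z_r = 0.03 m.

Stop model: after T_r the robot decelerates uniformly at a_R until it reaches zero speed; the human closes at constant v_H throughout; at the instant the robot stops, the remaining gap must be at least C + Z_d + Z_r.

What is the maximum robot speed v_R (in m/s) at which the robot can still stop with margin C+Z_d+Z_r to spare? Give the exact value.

quadratic (1/3)·v² + (23/50)·v + (-378/125) = 0
  disc = (23/50)² − 4·(1/3)·(-378/125) = 10609/2500 ; √disc = 103/50
  v_R = (−(23/50) + 103/50) / (2·(1/3)) = 12/5 m/s
check:
T_s = v_R/a_R = (12/5)/(3/2) = 1.6000 s
reaction-phase robot travel = 2.4000·0.0600 = 0.1440 m
robot covers 2.4000·1.6000 − ½·1.5000·1.6000² = 1.9200 m while stopping
human closes 0.6000·1.6600 = 0.9960 m
margins: 0.0600+0.0600+0.0300 = 0.1500 m
sum ≈ 0.1440+1.9200+0.9960+0.1500 ≈ 3.2100 m = S ✓

v_R_max = 12/5 m/s = 2.4000 m/s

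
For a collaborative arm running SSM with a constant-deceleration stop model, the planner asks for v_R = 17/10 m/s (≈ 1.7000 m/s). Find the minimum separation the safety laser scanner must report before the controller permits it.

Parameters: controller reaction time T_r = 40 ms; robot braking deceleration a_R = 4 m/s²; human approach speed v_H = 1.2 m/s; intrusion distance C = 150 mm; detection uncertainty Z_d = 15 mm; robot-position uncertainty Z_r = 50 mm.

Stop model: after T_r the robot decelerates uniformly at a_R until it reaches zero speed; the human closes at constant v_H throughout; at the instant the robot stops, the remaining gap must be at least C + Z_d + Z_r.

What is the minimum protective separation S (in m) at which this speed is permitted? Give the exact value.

T_s = v_R/a_R = (17/10)/4 = 0.4250 s
robot in T_r: 1.7000·0.0400 = 0.0680 m
braking distance = 1.7000²/(2·4.0000) = 0.3613 m
person approaches 1.2000·(0.0400+0.4250) = 0.5580 m
residual clearance needed = 0.1500+0.0150+0.0500 = 0.2150 m
S_min ≈ 0.0680+0.3613+0.5580+0.2150  ⇒  S_min = 4809/4000 m

S_min = 4809/4000 m = 1.2023 m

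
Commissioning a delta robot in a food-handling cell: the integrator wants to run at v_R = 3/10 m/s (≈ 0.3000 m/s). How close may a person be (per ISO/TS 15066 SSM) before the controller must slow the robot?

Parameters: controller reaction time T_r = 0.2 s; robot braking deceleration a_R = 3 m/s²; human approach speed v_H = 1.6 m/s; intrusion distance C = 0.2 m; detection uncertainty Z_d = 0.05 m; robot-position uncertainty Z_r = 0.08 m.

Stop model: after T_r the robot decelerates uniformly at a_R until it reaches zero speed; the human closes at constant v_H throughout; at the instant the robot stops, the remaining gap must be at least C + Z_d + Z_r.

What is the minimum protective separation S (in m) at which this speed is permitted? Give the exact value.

stop time T_s = (3/10)/3 = 0.1000 s
reaction-phase robot travel = 0.3000·0.2000 = 0.0600 m
robot covers 0.3000·0.1000 − ½·3.0000·0.1000² = 0.0150 m while stopping
human over T_r+T_s: 1.6000·(0.2000+0.1000) = 0.4800 m
margins: 0.2000+0.0500+0.0800 = 0.3300 m
S_min ≈ 0.0600+0.0150+0.4800+0.3300  ⇒  S_min = 177/200 m

S_min = 177/200 m = 0.8850 m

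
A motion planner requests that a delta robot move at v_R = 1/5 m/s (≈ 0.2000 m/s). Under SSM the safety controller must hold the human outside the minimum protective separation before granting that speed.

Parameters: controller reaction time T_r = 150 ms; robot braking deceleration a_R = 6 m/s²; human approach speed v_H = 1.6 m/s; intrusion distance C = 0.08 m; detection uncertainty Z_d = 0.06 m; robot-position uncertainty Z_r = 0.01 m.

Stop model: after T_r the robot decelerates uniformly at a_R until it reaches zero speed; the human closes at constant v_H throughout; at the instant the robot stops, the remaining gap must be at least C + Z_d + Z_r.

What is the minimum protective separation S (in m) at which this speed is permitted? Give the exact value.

T_s = v_R/a_R = (1/5)/6 = 0.0333 s
reaction-phase robot travel = 0.2000·0.1500 = 0.0300 m
robot covers 0.2000·0.0333 − ½·6.0000·0.0333² = 0.0033 m while stopping
human over T_r+T_s: 1.6000·(0.1500+0.0333) = 0.2933 m
margins: 0.0800+0.0600+0.0100 = 0.1500 m
S_min ≈ 0.0300+0.0033+0.2933+0.1500  ⇒  S_min = 143/300 m

S_min = 143/300 m = 0.4767 m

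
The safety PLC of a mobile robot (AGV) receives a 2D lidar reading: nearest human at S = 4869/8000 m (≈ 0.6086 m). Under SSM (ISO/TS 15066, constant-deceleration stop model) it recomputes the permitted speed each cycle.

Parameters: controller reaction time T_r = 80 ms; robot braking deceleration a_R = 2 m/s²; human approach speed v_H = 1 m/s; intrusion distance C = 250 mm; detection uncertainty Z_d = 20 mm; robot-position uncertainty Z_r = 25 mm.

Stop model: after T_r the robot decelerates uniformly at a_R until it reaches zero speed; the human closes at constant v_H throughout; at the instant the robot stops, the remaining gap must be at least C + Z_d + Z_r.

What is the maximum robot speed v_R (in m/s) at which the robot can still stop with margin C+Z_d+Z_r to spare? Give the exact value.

v_R_max = 7/20 m/s = 0.3500 m/s

collect terms ⇒ (1/4)·v_R² + (29/50)·v_R + (-1869/8000) = 0
  disc = (29/50)² − 4·(1/4)·(-1869/8000) = 22801/40000 ; √disc = 151/200
  v_R = (−(29/50) + 151/200) / (2·(1/4)) = 7/20 m/s
check:
braking lasts T_s = (7/20)/2 = 0.1750 s
robot in T_r: 0.3500·0.0800 = 0.0280 m
braking distance = 0.3500²/(2·2.0000) = 0.0306 m
human closes 1.0000·0.2550 = 0.2550 m
margins: 0.2500+0.0200+0.0250 = 0.2950 m
sum ≈ 0.0280+0.0306+0.2550+0.2950 ≈ 0.6086 m = S ✓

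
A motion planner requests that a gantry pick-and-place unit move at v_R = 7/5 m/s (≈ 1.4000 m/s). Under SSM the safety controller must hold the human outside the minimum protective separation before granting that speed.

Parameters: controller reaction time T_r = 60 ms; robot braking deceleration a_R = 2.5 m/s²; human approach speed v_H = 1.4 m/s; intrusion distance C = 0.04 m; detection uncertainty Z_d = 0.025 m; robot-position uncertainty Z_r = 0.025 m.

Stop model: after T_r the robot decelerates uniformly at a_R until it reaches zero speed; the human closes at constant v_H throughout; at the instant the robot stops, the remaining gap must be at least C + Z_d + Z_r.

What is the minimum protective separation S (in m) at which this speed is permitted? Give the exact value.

braking lasts T_s = (7/5)/(5/2) = 0.5600 s
robot covers v_R·T_r = 1.4000·0.0600 = 0.0840 m before braking
robot covers 1.4000·0.5600 − ½·2.5000·0.5600² = 0.3920 m while stopping
person approaches 1.4000·(0.0600+0.5600) = 0.8680 m
residual clearance needed = 0.0400+0.0250+0.0250 = 0.0900 m
S_min ≈ 0.0840+0.3920+0.8680+0.0900  ⇒  S_min = 717/500 m

S_min = 717/500 m = 1.4340 m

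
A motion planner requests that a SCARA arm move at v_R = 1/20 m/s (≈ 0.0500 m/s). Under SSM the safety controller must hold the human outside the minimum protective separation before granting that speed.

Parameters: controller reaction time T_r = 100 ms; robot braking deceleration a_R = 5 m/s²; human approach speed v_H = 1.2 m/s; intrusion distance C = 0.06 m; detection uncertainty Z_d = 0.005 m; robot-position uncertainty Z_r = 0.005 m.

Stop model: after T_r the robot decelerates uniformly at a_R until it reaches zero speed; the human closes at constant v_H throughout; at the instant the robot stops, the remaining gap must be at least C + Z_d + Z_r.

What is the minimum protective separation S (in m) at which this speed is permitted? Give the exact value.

stop time T_s = (1/20)/5 = 0.0100 s
robot in T_r: 0.0500·0.1000 = 0.0050 m
robot under decel: 0.0500²/(2·5.0000) = 0.0003 m
human over T_r+T_s: 1.2000·(0.1000+0.0100) = 0.1320 m
residual clearance needed = 0.0600+0.0050+0.0050 = 0.0700 m
S_min ≈ 0.0050+0.0003+0.1320+0.0700  ⇒  S_min = 829/4000 m

S_min = 829/4000 m = 0.2072 m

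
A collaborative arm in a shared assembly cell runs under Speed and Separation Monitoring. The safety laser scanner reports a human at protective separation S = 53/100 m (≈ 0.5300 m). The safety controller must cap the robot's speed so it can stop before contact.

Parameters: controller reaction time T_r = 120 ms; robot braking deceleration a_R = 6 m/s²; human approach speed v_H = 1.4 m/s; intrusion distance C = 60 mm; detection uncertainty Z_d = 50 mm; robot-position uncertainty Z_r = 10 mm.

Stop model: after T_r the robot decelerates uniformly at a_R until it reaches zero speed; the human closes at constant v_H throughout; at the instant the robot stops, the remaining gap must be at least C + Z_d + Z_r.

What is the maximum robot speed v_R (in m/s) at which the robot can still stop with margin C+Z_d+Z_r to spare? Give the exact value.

v_R_max = 3/5 m/s = 0.6000 m/s

at the boundary: (1/12)·v² + (53/150)·v + (-121/500) = 0
  disc = (53/150)² − 4·(1/12)·(-121/500) = 1156/5625 ; √disc = 34/75
  v_R = (−(53/150) + 34/75) / (2·(1/12)) = 3/5 m/s
check:
T_s = v_R/a_R = (3/5)/6 = 0.1000 s
robot in T_r: 0.6000·0.1200 = 0.0720 m
robot under decel: 0.6000²/(2·6.0000) = 0.0300 m
human over T_r+T_s: 1.4000·(0.1200+0.1000) = 0.3080 m
margins: 0.0600+0.0500+0.0100 = 0.1200 m
sum ≈ 0.0720+0.0300+0.3080+0.1200 ≈ 0.5300 m = S ✓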